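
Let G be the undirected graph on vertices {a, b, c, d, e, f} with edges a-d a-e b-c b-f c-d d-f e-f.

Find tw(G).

2

A width-2 tree decomposition is:
Bags: B1 = {b, c, f}  B2 = {c, d, f}  B3 = {d, e, f}  B4 = {a, d, e}
Tree: B1–B2, B2–B3, B3–B4
Each bag holds 3 vertices, so the decomposition has width 2, which upper-bounds the treewidth. For the lower bound, G contains the cycle b–c–d–f–b, so G is not a forest; only forests have treewidth ≤ 1, hence tw(G) ≥ 2. Therefore the treewidth is 2.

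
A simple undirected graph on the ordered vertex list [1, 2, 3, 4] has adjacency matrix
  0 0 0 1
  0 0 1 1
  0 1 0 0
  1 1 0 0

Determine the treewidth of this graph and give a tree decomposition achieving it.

Each bag holds 2 vertices, so the decomposition has width 1, which upper-bounds the treewidth. Since G has at least one edge (e.g. 1–4), it is not an edgeless graph, so tw(G) ≥ 1. Therefore the treewidth is 1.

Treewidth 1.
One such decomposition:
Bags: B1 = {1, 4}  B2 = {2, 4}  B3 = {2, 3}
Tree: B1–B2, B2–B3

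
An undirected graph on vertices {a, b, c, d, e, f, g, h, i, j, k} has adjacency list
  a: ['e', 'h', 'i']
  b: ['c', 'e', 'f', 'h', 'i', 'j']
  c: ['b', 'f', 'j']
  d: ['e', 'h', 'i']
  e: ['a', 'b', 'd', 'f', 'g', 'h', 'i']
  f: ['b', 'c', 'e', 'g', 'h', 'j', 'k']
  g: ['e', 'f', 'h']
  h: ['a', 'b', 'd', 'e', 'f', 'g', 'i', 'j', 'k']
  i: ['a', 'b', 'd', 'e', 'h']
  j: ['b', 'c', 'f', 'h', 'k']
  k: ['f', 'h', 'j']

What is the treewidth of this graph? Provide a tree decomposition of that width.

Treewidth 3.
One such decomposition:
Bags: B1 = {b, e, f, h}  B2 = {b, e, h, i}  B3 = {e, f, g, h}  B4 = {b, f, h, j}  B5 = {a, e, h, i}  B6 = {f, h, j, k}  B7 = {b, c, f, j}  B8 = {d, e, h, i}
Tree: B1–B2, B1–B3, B1–B4, B2–B5, B4–B6, B4–B7, B2–B8

Each bag holds 4 vertices, so the decomposition has width 3, which upper-bounds the treewidth. For the lower bound, the 4 vertices {f, h, j, k} are pairwise adjacent, and any tree decomposition puts a clique entirely inside one bag — forcing width ≥ 3. Therefore the treewidth is 3.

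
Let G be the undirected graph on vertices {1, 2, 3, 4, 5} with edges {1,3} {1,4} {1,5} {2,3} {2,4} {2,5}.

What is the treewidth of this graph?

A width-2 tree decomposition is:
Bags: B1 = {1, 2, 4}  B2 = {1, 2, 3}  B3 = {1, 2, 5}
Tree: B1–B2, B2–B3
Every bag has size at most 3, so the width is 3 − 1 = 2 and tw(G) ≤ 2. Since 2–4–1–3–2 is a cycle in G, G is not acyclic. Forests are exactly the graphs of treewidth ≤ 1, so tw(G) ≥ 2. The upper and lower bounds meet at 2, so that is the treewidth.

2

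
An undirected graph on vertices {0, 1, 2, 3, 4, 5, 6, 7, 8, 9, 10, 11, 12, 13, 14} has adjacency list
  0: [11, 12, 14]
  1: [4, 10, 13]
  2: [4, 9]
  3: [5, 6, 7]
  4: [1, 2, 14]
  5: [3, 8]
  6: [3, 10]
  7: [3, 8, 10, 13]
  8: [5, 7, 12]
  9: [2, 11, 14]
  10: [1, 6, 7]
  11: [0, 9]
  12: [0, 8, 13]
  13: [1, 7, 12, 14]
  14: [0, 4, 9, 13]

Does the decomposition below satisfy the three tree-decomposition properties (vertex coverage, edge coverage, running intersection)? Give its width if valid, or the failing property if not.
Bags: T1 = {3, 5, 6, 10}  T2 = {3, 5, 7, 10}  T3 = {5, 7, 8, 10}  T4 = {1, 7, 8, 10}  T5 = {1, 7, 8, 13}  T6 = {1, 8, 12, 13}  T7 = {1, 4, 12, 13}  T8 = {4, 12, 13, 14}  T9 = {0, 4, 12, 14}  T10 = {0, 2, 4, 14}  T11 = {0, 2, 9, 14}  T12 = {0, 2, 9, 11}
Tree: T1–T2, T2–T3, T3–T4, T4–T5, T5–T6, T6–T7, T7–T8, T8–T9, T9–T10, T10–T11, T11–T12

Checking the three conditions: (i) the bags cover all of {0, 1, 2, 3, 4, 5, 6, 7, 8, 9, 10, 11, 12, 13, 14}; (ii) for each edge, some bag contains both endpoints; (iii) the bags containing any fixed vertex form a subtree. All hold, so the decomposition is valid with width 4 − 1 = 3.

Yes; width 3.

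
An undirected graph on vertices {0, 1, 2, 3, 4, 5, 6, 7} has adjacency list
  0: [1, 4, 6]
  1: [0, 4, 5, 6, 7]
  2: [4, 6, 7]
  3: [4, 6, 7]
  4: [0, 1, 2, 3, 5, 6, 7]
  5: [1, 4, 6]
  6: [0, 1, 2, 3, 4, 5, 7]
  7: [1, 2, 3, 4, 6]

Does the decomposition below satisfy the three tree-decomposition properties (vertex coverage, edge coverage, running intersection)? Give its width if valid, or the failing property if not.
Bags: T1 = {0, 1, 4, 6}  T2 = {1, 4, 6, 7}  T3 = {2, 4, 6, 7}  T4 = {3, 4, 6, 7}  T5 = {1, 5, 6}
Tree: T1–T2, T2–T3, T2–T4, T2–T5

A tree decomposition must satisfy three properties: every vertex lies in some bag; for every edge, both endpoints lie together in some bag; and for every vertex, the bags containing it form a connected subtree. Here edge (4,5) lies in no bag, so the decomposition is invalid.

No — edge (4,5) lies in no bag.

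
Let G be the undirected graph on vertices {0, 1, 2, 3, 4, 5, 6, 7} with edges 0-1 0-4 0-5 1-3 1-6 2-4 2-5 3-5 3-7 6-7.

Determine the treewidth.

2

A width-2 tree decomposition is:
Bags: B1 = {1, 6, 7}  B2 = {1, 3, 7}  B3 = {0, 1, 3}  B4 = {0, 3, 5}  B5 = {0, 4, 5}  B6 = {2, 4, 5}
Tree: B1–B2, B2–B3, B3–B4, B4–B5, B5–B6
Each bag holds 3 vertices, so the decomposition has width 2, which upper-bounds the treewidth. Since 6–7–3–1–6 is a cycle in G, G is not acyclic. Forests are exactly the graphs of treewidth ≤ 1, so tw(G) ≥ 2. Therefore the treewidth is 2.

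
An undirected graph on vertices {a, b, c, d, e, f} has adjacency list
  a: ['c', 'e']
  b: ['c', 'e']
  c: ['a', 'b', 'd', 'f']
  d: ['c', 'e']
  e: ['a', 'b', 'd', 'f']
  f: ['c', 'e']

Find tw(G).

A width-2 tree decomposition is:
Bags: B1 = {b, c, e}  B2 = {a, c, e}  B3 = {c, e, f}  B4 = {c, d, e}
Tree: B1–B2, B2–B3, B3–B4
Every bag has size at most 3, so the width is 3 − 1 = 2 and tw(G) ≤ 2. For the lower bound, G contains the cycle e–b–c–a–e, so G is not a forest; only forests have treewidth ≤ 1, hence tw(G) ≥ 2. The upper and lower bounds meet at 2, so that is the treewidth.

2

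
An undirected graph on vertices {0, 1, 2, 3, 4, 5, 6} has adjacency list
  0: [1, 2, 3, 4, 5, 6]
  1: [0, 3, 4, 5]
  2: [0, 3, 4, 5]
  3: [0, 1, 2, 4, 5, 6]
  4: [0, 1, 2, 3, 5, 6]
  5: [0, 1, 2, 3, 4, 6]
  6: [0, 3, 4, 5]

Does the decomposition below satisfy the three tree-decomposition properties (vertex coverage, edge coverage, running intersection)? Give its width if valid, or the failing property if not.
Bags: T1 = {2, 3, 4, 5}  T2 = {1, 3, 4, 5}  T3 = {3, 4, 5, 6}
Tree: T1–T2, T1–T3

No — vertex 0 appears in no bag.

A tree decomposition must satisfy three properties: every vertex lies in some bag; for every edge, both endpoints lie together in some bag; and for every vertex, the bags containing it form a connected subtree. Here vertex 0 appears in no bag, so the decomposition is invalid.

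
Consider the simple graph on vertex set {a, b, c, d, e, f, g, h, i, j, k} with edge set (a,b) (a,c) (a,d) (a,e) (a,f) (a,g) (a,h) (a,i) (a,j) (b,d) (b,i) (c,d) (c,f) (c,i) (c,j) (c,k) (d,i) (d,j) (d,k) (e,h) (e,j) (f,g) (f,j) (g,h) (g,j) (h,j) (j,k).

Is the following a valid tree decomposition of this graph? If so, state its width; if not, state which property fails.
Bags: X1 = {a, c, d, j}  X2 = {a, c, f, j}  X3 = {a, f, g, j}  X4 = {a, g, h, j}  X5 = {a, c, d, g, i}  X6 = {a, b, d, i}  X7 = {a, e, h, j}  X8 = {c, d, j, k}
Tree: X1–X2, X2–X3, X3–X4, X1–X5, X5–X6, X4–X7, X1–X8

No — bags containing vertex g are not connected in the tree.

A tree decomposition must satisfy three properties: every vertex lies in some bag; for every edge, both endpoints lie together in some bag; and for every vertex, the bags containing it form a connected subtree. Here bags containing vertex g are not connected in the tree, so the decomposition is invalid.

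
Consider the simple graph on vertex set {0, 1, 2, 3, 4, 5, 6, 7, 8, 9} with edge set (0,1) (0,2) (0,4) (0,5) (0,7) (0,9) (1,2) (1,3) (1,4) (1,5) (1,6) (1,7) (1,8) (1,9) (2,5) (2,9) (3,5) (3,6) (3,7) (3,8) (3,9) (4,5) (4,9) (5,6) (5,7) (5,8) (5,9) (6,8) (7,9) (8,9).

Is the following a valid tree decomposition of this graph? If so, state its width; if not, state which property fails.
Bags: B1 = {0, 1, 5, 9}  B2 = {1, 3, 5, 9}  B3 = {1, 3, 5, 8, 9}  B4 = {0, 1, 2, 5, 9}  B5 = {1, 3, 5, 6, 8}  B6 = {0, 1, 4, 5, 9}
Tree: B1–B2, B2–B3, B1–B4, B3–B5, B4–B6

No — vertex 7 appears in no bag.

A tree decomposition must satisfy three properties: every vertex lies in some bag; for every edge, both endpoints lie together in some bag; and for every vertex, the bags containing it form a connected subtree. Here vertex 7 appears in no bag, so the decomposition is invalid.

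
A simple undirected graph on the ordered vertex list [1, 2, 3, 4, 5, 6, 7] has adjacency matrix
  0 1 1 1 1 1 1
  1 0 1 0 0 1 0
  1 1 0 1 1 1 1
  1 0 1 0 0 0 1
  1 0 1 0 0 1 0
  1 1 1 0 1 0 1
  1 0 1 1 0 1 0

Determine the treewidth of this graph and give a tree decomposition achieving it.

Every bag has size at most 4, so the width is 4 − 1 = 3 and tw(G) ≤ 3. Conversely, {1, 3, 4, 7} is a clique of size 4, and the vertices of any clique must share a bag in every tree decomposition; so some bag has ≥ 4 vertices and tw(G) ≥ 3. Therefore the treewidth is 3.

Treewidth 3.
One optimal decomposition is:
Bags: B1 = {1, 2, 3, 6}  B2 = {1, 3, 5, 6}  B3 = {1, 3, 6, 7}  B4 = {1, 3, 4, 7}
Tree: B1–B2, B2–B3, B3–B4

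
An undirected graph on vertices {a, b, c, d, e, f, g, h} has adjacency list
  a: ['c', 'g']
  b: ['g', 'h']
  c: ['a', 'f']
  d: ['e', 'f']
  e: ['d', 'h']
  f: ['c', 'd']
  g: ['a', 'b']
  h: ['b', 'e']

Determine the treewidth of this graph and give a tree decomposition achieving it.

Treewidth 2.
Bags: B1 = {d, e, f}  B2 = {c, e, f}  B3 = {a, c, e}  B4 = {a, e, g}  B5 = {b, e, g}  B6 = {b, e, h}
Tree: B1–B2, B2–B3, B3–B4, B4–B5, B5–B6

Every bag has size at most 3, so the width is 3 − 1 = 2 and tw(G) ≤ 2. For the lower bound, G contains the cycle e–d–f–c–a–g–b–h–e, so G is not a forest; only forests have treewidth ≤ 1, hence tw(G) ≥ 2. Combining the bounds, tw(G) = 2.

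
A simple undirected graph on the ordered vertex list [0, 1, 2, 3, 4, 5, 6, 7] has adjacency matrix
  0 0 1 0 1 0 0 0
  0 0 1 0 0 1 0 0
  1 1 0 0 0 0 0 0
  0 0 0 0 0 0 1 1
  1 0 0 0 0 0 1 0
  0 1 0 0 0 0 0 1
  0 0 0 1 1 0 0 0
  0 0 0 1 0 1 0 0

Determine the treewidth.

2

A width-2 tree decomposition is:
Bags: B1 = {3, 5, 7}  B2 = {1, 3, 5}  B3 = {1, 2, 3}  B4 = {0, 2, 3}  B5 = {0, 3, 4}  B6 = {3, 4, 6}
Tree: B1–B2, B2–B3, B3–B4, B4–B5, B5–B6
Each bag holds 3 vertices, so the decomposition has width 2, which upper-bounds the treewidth. The edges 3–7–5–1–2–0–4–6–3 form a cycle, so G is not a tree and its treewidth is at least 2. Hence tw(G) = 2 exactly.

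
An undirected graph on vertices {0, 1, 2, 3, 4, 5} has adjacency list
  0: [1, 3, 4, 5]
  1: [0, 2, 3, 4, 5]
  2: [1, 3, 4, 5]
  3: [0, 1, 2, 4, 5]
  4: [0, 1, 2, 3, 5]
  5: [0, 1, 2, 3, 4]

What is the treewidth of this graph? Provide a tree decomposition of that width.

Treewidth 4.
One optimal decomposition is:
Bags: B1 = {0, 1, 3, 4, 5}  B2 = {1, 2, 3, 4, 5}
Tree: B1–B2

Every bag has size at most 5, so the width is 5 − 1 = 4 and tw(G) ≤ 4. On the other hand G contains the 5-clique {0, 1, 3, 4, 5}. A clique must lie in a single bag of any decomposition, so no decomposition can have width below 4. Combining the bounds, tw(G) = 4.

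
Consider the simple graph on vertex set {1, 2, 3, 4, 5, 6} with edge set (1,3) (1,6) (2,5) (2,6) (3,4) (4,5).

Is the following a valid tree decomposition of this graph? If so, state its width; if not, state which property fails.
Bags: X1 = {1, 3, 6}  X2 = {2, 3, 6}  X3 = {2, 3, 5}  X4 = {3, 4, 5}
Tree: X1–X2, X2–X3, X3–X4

Yes; width 2.

Vertex coverage: the bags together contain {1, 2, 3, 4, 5, 6}, the full vertex set. Edge coverage: each edge of G has both endpoints in at least one bag. Running intersection: for every vertex, the bags containing it form a connected subtree. All three properties hold, so this is a valid tree decomposition of width max|bag| − 1 = 2, and hence tw(G) ≤ 2.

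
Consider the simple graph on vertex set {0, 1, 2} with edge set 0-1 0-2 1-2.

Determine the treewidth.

2

A width-2 tree decomposition is:
Bags: B1 = {0, 1, 2}
Tree: (single bag)
With just one bag of size 3, the width is 3 − 1 = 2, so tw(G) ≤ 2. For the lower bound, the 3 vertices {0, 1, 2} are pairwise adjacent, and any tree decomposition puts a clique entirely inside one bag — forcing width ≥ 2. The upper and lower bounds meet at 2, so that is the treewidth.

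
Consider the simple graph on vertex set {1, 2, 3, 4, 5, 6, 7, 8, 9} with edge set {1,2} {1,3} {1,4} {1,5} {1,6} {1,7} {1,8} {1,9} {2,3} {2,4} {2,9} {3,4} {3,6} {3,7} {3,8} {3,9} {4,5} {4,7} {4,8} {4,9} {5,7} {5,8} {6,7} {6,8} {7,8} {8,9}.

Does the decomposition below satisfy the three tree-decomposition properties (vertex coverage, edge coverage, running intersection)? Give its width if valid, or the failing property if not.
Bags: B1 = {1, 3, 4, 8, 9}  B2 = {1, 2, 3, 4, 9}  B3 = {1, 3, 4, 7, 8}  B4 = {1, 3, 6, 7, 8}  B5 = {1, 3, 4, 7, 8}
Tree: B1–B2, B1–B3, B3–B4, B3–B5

A tree decomposition must satisfy three properties: every vertex lies in some bag; for every edge, both endpoints lie together in some bag; and for every vertex, the bags containing it form a connected subtree. Here vertex 5 appears in no bag, so the decomposition is invalid.

No — vertex 5 appears in no bag.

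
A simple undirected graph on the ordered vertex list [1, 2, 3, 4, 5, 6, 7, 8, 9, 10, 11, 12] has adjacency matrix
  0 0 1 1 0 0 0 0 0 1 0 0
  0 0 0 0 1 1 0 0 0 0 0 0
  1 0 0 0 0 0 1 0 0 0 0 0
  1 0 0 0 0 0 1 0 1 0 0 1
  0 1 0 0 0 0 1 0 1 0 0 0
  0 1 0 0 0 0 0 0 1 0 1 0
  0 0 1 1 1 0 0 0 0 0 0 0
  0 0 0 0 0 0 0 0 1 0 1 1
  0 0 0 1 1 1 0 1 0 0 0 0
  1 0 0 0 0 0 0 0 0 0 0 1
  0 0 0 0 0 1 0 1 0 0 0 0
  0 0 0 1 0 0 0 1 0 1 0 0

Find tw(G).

3

A width-3 tree decomposition is:
Bags: B1 = {1, 3, 7, 10}  B2 = {1, 4, 7, 10}  B3 = {4, 7, 10, 12}  B4 = {4, 5, 7, 12}  B5 = {4, 5, 9, 12}  B6 = {5, 8, 9, 12}  B7 = {2, 5, 8, 9}  B8 = {2, 6, 8, 9}  B9 = {2, 6, 8, 11}
Tree: B1–B2, B2–B3, B3–B4, B4–B5, B5–B6, B6–B7, B7–B8, B8–B9
Each bag holds 4 vertices, so the decomposition has width 3, which upper-bounds the treewidth. For the lower bound: the 4 vertex sets {1,3,10}, {7}, {4}, {5,8,9,12} are disjoint, each induces a connected subgraph, and every pair is joined by at least one edge of G. Contracting each set to a single vertex therefore yields K_{4} as a minor, and since treewidth is minor-monotone, tw(G) ≥ tw(K_{4}) = 3. Therefore the treewidth is 3.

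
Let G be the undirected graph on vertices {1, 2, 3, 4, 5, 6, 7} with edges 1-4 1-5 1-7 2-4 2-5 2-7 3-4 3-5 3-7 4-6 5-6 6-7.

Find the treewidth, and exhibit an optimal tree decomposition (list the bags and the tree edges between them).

Treewidth 3.
One optimal decomposition is:
Bags: B1 = {3, 4, 5, 7}  B2 = {4, 5, 6, 7}  B3 = {1, 4, 5, 7}  B4 = {2, 4, 5, 7}
Tree: B1–B2, B2–B3, B3–B4

Every bag has size at most 4, so the width is 4 − 1 = 3 and tw(G) ≤ 3. For the lower bound: the 4 vertex sets {3,7}, {4,6}, {5}, {1} are disjoint, each induces a connected subgraph, and every pair is joined by at least one edge of G. Contracting each set to a single vertex therefore yields K_{4} as a minor, and since treewidth is minor-monotone, tw(G) ≥ tw(K_{4}) = 3. Therefore the treewidth is 3.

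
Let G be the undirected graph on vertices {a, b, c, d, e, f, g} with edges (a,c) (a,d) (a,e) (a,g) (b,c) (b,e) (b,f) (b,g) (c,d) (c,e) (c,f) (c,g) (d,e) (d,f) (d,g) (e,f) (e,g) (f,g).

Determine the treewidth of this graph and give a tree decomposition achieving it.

Treewidth 4.
One optimal decomposition is:
Bags: B1 = {c, d, e, f, g}  B2 = {b, c, e, f, g}  B3 = {a, c, d, e, g}
Tree: B1–B2, B1–B3

Every bag has size at most 5, so the width is 5 − 1 = 4 and tw(G) ≤ 4. On the other hand G contains the 5-clique {c, d, e, f, g}. A clique must lie in a single bag of any decomposition, so no decomposition can have width below 4. Therefore the treewidth is 4.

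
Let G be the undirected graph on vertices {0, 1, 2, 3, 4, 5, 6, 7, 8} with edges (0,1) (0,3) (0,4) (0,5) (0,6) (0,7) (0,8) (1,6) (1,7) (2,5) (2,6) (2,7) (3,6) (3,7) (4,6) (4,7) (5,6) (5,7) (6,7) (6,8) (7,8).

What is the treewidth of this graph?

A width-3 tree decomposition is:
Bags: B1 = {0, 5, 6, 7}  B2 = {2, 5, 6, 7}  B3 = {0, 3, 6, 7}  B4 = {0, 6, 7, 8}  B5 = {0, 1, 6, 7}  B6 = {0, 4, 6, 7}
Tree: B1–B2, B1–B3, B3–B4, B1–B5, B1–B6
Each bag holds 4 vertices, so the decomposition has width 3, which upper-bounds the treewidth. On the other hand G contains the 4-clique {0, 1, 6, 7}. A clique must lie in a single bag of any decomposition, so no decomposition can have width below 3. Combining the bounds, tw(G) = 3.

3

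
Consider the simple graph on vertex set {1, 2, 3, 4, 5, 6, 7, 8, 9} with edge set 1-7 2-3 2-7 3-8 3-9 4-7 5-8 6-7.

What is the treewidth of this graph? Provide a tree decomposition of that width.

Treewidth 1.
One such decomposition:
Bags: B1 = {3, 8}  B2 = {2, 3}  B3 = {2, 7}  B4 = {1, 7}  B5 = {6, 7}  B6 = {4, 7}  B7 = {5, 8}  B8 = {3, 9}
Tree: B1–B2, B2–B3, B3–B4, B3–B5, B4–B6, B1–B7, B1–B8

The largest bag has 2 vertices, giving width 1; this decomposition certifies tw(G) ≤ 1. G has an edge, so its treewidth is at least 1. Combining the bounds, tw(G) = 1.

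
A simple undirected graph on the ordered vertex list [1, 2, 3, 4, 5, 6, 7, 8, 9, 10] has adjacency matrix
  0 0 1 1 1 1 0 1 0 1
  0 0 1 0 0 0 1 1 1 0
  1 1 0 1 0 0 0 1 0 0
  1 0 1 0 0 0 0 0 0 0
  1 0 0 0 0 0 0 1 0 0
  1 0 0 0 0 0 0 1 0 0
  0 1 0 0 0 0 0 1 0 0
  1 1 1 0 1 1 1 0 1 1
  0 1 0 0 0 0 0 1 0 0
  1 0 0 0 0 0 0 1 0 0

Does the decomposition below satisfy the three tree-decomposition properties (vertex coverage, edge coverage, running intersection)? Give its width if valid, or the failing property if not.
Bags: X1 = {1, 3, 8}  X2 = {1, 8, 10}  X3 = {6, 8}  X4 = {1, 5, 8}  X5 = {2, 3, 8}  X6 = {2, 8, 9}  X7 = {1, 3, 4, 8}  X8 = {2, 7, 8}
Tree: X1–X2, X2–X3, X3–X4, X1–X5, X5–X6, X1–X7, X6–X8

A tree decomposition must satisfy three properties: every vertex lies in some bag; for every edge, both endpoints lie together in some bag; and for every vertex, the bags containing it form a connected subtree. Here edge (1,6) lies in no bag, so the decomposition is invalid.

No — edge (1,6) lies in no bag.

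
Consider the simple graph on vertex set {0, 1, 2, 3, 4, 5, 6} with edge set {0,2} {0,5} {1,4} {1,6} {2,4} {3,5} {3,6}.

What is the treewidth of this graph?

A width-2 tree decomposition is:
Bags: B1 = {0, 3, 5}  B2 = {0, 3, 6}  B3 = {0, 1, 6}  B4 = {0, 1, 4}  B5 = {0, 2, 4}
Tree: B1–B2, B2–B3, B3–B4, B4–B5
Each bag holds 3 vertices, so the decomposition has width 2, which upper-bounds the treewidth. Since 0–5–3–6–1–4–2–0 is a cycle in G, G is not acyclic. Forests are exactly the graphs of treewidth ≤ 1, so tw(G) ≥ 2. Hence tw(G) = 2 exactly.

2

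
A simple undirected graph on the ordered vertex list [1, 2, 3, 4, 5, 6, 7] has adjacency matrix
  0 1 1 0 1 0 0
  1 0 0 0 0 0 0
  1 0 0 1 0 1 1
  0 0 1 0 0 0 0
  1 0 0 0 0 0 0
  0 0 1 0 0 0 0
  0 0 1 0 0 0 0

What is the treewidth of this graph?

1

A width-1 tree decomposition is:
Bags: B1 = {1, 5}  B2 = {1, 2}  B3 = {1, 3}  B4 = {3, 7}  B5 = {3, 4}  B6 = {3, 6}
Tree: B1–B2, B2–B3, B3–B4, B3–B5, B4–B6
Every bag has size at most 2, so the width is 2 − 1 = 1 and tw(G) ≤ 1. Any graph with an edge has treewidth ≥ 1, and G has the edge 5–1. The upper and lower bounds meet at 1, so that is the treewidth.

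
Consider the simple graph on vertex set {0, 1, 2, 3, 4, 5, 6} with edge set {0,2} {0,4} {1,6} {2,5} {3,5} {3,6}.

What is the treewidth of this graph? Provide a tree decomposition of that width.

The largest bag has 2 vertices, giving width 1; this decomposition certifies tw(G) ≤ 1. Any graph with an edge has treewidth ≥ 1, and G has the edge 1–6. Combining the bounds, tw(G) = 1.

Treewidth 1.
Bags: B1 = {1, 6}  B2 = {3, 6}  B3 = {3, 5}  B4 = {2, 5}  B5 = {0, 2}  B6 = {0, 4}
Tree: B1–B2, B2–B3, B3–B4, B4–B5, B5–B6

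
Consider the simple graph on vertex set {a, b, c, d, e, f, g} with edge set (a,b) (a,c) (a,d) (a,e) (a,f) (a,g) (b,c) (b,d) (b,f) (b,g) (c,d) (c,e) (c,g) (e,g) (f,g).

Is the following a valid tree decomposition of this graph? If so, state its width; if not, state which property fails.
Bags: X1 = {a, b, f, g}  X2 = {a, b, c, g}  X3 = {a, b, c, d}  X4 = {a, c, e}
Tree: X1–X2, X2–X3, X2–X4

A tree decomposition must satisfy three properties: every vertex lies in some bag; for every edge, both endpoints lie together in some bag; and for every vertex, the bags containing it form a connected subtree. Here edge (g,e) lies in no bag, so the decomposition is invalid.

No — edge (g,e) lies in no bag.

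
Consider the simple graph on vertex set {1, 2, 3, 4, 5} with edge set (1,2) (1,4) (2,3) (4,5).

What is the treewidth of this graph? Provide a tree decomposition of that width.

The largest bag has 2 vertices, giving width 1; this decomposition certifies tw(G) ≤ 1. G has an edge, so its treewidth is at least 1. Combining the bounds, tw(G) = 1.

Treewidth 1.
Bags: B1 = {2, 3}  B2 = {1, 2}  B3 = {1, 4}  B4 = {4, 5}
Tree: B1–B2, B2–B3, B3–B4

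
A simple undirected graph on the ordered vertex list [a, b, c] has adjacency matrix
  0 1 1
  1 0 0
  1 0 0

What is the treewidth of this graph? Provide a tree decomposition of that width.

Every bag has size at most 2, so the width is 2 − 1 = 1 and tw(G) ≤ 1. G has an edge, so its treewidth is at least 1. Hence tw(G) = 1 exactly.

Treewidth 1.
One optimal decomposition is:
Bags: B1 = {a, c}  B2 = {a, b}
Tree: B1–B2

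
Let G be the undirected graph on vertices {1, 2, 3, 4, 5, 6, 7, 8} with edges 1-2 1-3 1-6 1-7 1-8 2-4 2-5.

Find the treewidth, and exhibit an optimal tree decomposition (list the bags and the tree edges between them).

Every bag has size at most 2, so the width is 2 − 1 = 1 and tw(G) ≤ 1. Since G has at least one edge (e.g. 2–1), it is not an edgeless graph, so tw(G) ≥ 1. Combining the bounds, tw(G) = 1.

Treewidth 1.
One optimal decomposition is:
Bags: B1 = {1, 2}  B2 = {1, 7}  B3 = {2, 4}  B4 = {1, 8}  B5 = {1, 3}  B6 = {1, 6}  B7 = {2, 5}
Tree: B1–B2, B1–B3, B1–B4, B2–B5, B5–B6, B1–B7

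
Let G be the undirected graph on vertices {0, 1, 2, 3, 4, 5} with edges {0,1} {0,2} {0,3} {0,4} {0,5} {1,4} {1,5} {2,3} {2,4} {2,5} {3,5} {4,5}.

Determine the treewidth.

A width-3 tree decomposition is:
Bags: B1 = {0, 2, 4, 5}  B2 = {0, 2, 3, 5}  B3 = {0, 1, 4, 5}
Tree: B1–B2, B1–B3
The largest bag has 4 vertices, giving width 3; this decomposition certifies tw(G) ≤ 3. For the lower bound, the 4 vertices {0, 1, 4, 5} are pairwise adjacent, and any tree decomposition puts a clique entirely inside one bag — forcing width ≥ 3. Hence tw(G) = 3 exactly.

3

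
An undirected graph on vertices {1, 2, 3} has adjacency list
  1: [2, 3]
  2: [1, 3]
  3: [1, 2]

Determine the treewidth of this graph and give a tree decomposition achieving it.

Treewidth 2.
Bags: B1 = {1, 2, 3}
Tree: (single bag)

A single bag containing all 3 vertices is trivially a valid decomposition of width 2. On the other hand G contains the 3-clique {1, 2, 3}. A clique must lie in a single bag of any decomposition, so no decomposition can have width below 2. The upper and lower bounds meet at 2, so that is the treewidth.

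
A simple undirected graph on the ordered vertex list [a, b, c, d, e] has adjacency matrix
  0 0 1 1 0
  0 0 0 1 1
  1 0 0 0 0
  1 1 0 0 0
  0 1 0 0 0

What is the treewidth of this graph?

1

A width-1 tree decomposition is:
Bags: B1 = {a, d}  B2 = {a, c}  B3 = {b, d}  B4 = {b, e}
Tree: B1–B2, B1–B3, B3–B4
Each bag holds 2 vertices, so the decomposition has width 1, which upper-bounds the treewidth. Since G has at least one edge (e.g. d–a), it is not an edgeless graph, so tw(G) ≥ 1. The upper and lower bounds meet at 1, so that is the treewidth.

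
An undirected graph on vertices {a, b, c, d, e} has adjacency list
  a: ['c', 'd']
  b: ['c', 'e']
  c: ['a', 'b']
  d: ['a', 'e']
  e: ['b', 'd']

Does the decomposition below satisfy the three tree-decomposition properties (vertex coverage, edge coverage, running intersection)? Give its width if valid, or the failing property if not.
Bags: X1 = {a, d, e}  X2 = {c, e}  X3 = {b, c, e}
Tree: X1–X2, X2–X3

No — edge (a,c) lies in no bag.

A tree decomposition must satisfy three properties: every vertex lies in some bag; for every edge, both endpoints lie together in some bag; and for every vertex, the bags containing it form a connected subtree. Here edge (a,c) lies in no bag, so the decomposition is invalid.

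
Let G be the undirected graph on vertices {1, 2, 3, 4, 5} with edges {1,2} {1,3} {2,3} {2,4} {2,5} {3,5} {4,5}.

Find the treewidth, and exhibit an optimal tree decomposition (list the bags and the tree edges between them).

Treewidth 2.
One optimal decomposition is:
Bags: B1 = {1, 2, 3}  B2 = {2, 3, 5}  B3 = {2, 4, 5}
Tree: B1–B2, B2–B3

Each bag holds 3 vertices, so the decomposition has width 2, which upper-bounds the treewidth. On the other hand G contains the 3-clique {1, 2, 3}. A clique must lie in a single bag of any decomposition, so no decomposition can have width below 2. Hence tw(G) = 2 exactly.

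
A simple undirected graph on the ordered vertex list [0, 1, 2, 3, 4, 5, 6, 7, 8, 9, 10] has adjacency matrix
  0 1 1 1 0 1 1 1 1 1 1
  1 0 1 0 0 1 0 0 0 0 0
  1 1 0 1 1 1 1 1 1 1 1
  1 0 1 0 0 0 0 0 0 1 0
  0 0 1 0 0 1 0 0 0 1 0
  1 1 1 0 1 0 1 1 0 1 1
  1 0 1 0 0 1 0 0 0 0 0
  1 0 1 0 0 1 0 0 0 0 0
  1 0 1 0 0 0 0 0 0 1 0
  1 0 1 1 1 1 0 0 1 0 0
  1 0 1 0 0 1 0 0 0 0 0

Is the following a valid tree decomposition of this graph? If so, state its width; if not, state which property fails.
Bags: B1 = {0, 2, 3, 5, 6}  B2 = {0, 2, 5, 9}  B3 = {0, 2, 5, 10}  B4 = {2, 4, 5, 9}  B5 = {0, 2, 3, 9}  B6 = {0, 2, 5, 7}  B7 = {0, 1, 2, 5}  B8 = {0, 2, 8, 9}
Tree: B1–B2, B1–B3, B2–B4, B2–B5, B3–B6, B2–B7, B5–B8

No — bags containing vertex 3 are not connected in the tree.

A tree decomposition must satisfy three properties: every vertex lies in some bag; for every edge, both endpoints lie together in some bag; and for every vertex, the bags containing it form a connected subtree. Here bags containing vertex 3 are not connected in the tree, so the decomposition is invalid.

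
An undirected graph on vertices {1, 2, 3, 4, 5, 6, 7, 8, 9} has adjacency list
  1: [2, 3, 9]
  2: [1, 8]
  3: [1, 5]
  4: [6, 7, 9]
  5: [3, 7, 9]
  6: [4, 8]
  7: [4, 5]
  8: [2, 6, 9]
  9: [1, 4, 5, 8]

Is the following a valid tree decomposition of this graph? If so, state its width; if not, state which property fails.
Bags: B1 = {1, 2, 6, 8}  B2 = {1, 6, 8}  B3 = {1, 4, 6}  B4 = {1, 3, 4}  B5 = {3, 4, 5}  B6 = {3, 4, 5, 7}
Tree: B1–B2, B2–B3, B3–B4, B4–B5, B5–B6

No — vertex 9 appears in no bag.

A tree decomposition must satisfy three properties: every vertex lies in some bag; for every edge, both endpoints lie together in some bag; and for every vertex, the bags containing it form a connected subtree. Here vertex 9 appears in no bag, so the decomposition is invalid.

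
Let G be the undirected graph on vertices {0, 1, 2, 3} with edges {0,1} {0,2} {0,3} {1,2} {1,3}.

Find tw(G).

2

A width-2 tree decomposition is:
Bags: B1 = {0, 1, 2}  B2 = {0, 1, 3}
Tree: B1–B2
Every bag has size at most 3, so the width is 3 − 1 = 2 and tw(G) ≤ 2. On the other hand G contains the 3-clique {0, 1, 2}. A clique must lie in a single bag of any decomposition, so no decomposition can have width below 2. Combining the bounds, tw(G) = 2.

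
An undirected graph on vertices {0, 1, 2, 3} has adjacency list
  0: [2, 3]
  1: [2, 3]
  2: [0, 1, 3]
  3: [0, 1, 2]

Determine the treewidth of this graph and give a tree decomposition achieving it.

Every bag has size at most 3, so the width is 3 − 1 = 2 and tw(G) ≤ 2. Conversely, {0, 2, 3} is a clique of size 3, and the vertices of any clique must share a bag in every tree decomposition; so some bag has ≥ 3 vertices and tw(G) ≥ 2. Hence tw(G) = 2 exactly.

Treewidth 2.
Bags: B1 = {0, 2, 3}  B2 = {1, 2, 3}
Tree: B1–B2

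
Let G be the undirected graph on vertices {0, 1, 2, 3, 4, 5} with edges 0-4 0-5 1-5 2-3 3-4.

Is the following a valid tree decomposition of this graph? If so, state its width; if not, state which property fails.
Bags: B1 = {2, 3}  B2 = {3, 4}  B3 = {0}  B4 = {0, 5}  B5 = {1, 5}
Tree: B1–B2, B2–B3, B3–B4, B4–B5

No — edge (4,0) lies in no bag.

A tree decomposition must satisfy three properties: every vertex lies in some bag; for every edge, both endpoints lie together in some bag; and for every vertex, the bags containing it form a connected subtree. Here edge (4,0) lies in no bag, so the decomposition is invalid.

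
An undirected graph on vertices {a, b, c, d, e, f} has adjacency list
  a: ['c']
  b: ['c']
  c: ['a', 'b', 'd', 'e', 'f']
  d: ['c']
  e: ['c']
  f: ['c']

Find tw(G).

1

A width-1 tree decomposition is:
Bags: B1 = {c, f}  B2 = {c, e}  B3 = {b, c}  B4 = {a, c}  B5 = {c, d}
Tree: B1–B2, B1–B3, B3–B4, B3–B5
The largest bag has 2 vertices, giving width 1; this decomposition certifies tw(G) ≤ 1. Since G has at least one edge (e.g. f–c), it is not an edgeless graph, so tw(G) ≥ 1. Therefore the treewidth is 1.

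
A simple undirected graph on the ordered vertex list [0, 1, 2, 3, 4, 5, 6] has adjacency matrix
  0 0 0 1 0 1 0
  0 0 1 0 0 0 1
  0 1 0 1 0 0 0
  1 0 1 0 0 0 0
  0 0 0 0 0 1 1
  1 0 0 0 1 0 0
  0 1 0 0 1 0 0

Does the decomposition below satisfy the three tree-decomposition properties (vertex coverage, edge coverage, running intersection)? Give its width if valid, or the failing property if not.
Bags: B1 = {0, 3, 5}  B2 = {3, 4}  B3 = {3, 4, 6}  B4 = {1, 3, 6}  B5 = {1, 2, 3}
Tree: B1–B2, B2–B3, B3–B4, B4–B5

No — edge (5,4) lies in no bag.

A tree decomposition must satisfy three properties: every vertex lies in some bag; for every edge, both endpoints lie together in some bag; and for every vertex, the bags containing it form a connected subtree. Here edge (5,4) lies in no bag, so the decomposition is invalid.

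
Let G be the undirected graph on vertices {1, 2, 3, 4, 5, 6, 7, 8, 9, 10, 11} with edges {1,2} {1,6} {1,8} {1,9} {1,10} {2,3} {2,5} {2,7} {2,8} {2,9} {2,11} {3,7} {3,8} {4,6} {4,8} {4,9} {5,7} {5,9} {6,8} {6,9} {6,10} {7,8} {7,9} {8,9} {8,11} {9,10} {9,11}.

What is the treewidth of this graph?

3

A width-3 tree decomposition is:
Bags: B1 = {1, 6, 8, 9}  B2 = {4, 6, 8, 9}  B3 = {1, 2, 8, 9}  B4 = {2, 7, 8, 9}  B5 = {2, 5, 7, 9}  B6 = {2, 8, 9, 11}  B7 = {2, 3, 7, 8}  B8 = {1, 6, 9, 10}
Tree: B1–B2, B1–B3, B3–B4, B4–B5, B4–B6, B4–B7, B1–B8
The largest bag has 4 vertices, giving width 3; this decomposition certifies tw(G) ≤ 3. For the lower bound, the 4 vertices {1, 2, 8, 9} are pairwise adjacent, and any tree decomposition puts a clique entirely inside one bag — forcing width ≥ 3. Therefore the treewidth is 3.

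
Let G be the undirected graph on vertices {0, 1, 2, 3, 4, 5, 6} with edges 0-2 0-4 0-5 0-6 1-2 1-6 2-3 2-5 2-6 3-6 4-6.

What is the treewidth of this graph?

2

A width-2 tree decomposition is:
Bags: B1 = {1, 2, 6}  B2 = {0, 2, 6}  B3 = {2, 3, 6}  B4 = {0, 4, 6}  B5 = {0, 2, 5}
Tree: B1–B2, B2–B3, B2–B4, B2–B5
Every bag has size at most 3, so the width is 3 − 1 = 2 and tw(G) ≤ 2. On the other hand G contains the 3-clique {0, 2, 5}. A clique must lie in a single bag of any decomposition, so no decomposition can have width below 2. The upper and lower bounds meet at 2, so that is the treewidth.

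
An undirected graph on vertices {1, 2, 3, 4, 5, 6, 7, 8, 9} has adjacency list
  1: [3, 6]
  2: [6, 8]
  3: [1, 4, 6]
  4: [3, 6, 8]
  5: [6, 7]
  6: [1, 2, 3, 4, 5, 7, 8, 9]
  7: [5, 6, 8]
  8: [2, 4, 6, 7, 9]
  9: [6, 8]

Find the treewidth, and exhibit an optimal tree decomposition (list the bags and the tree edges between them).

The largest bag has 3 vertices, giving width 2; this decomposition certifies tw(G) ≤ 2. Conversely, {6, 8, 9} is a clique of size 3, and the vertices of any clique must share a bag in every tree decomposition; so some bag has ≥ 3 vertices and tw(G) ≥ 2. The upper and lower bounds meet at 2, so that is the treewidth.

Treewidth 2.
One such decomposition:
Bags: B1 = {6, 8, 9}  B2 = {4, 6, 8}  B3 = {3, 4, 6}  B4 = {1, 3, 6}  B5 = {2, 6, 8}  B6 = {6, 7, 8}  B7 = {5, 6, 7}
Tree: B1–B2, B2–B3, B3–B4, B1–B5, B2–B6, B6–B7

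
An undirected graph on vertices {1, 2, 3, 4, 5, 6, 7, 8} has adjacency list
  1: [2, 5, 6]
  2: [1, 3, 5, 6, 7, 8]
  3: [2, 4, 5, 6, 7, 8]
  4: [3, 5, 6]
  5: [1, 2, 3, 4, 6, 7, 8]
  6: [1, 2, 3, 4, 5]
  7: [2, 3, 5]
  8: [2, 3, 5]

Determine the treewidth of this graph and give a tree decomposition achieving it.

Treewidth 3.
Bags: B1 = {2, 3, 5, 6}  B2 = {2, 3, 5, 8}  B3 = {1, 2, 5, 6}  B4 = {2, 3, 5, 7}  B5 = {3, 4, 5, 6}
Tree: B1–B2, B1–B3, B1–B4, B1–B5

Each bag holds 4 vertices, so the decomposition has width 3, which upper-bounds the treewidth. Conversely, {1, 2, 5, 6} is a clique of size 4, and the vertices of any clique must share a bag in every tree decomposition; so some bag has ≥ 4 vertices and tw(G) ≥ 3. Combining the bounds, tw(G) = 3.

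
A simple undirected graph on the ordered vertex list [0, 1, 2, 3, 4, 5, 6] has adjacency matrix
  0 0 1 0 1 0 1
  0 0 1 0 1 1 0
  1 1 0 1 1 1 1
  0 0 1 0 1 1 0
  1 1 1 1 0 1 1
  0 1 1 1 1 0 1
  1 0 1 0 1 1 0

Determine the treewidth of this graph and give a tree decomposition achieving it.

The largest bag has 4 vertices, giving width 3; this decomposition certifies tw(G) ≤ 3. Conversely, {0, 2, 4, 6} is a clique of size 4, and the vertices of any clique must share a bag in every tree decomposition; so some bag has ≥ 4 vertices and tw(G) ≥ 3. Therefore the treewidth is 3.

Treewidth 3.
One such decomposition:
Bags: B1 = {1, 2, 4, 5}  B2 = {2, 4, 5, 6}  B3 = {2, 3, 4, 5}  B4 = {0, 2, 4, 6}
Tree: B1–B2, B1–B3, B2–B4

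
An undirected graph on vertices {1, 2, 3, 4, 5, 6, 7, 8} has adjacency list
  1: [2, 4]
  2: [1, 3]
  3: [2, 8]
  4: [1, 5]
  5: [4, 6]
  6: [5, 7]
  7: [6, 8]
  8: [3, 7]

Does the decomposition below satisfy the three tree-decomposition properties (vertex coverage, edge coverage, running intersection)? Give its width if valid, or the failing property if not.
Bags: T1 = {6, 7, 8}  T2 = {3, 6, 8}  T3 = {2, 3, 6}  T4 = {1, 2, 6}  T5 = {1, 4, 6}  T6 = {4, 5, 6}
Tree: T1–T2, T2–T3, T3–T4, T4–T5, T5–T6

Yes; width 2.

Vertex coverage: the bags together contain {1, 2, 3, 4, 5, 6, 7, 8}, the full vertex set. Edge coverage: each edge of G has both endpoints in at least one bag. Running intersection: for every vertex, the bags containing it form a connected subtree. All three properties hold, so this is a valid tree decomposition of width max|bag| − 1 = 2, and hence tw(G) ≤ 2.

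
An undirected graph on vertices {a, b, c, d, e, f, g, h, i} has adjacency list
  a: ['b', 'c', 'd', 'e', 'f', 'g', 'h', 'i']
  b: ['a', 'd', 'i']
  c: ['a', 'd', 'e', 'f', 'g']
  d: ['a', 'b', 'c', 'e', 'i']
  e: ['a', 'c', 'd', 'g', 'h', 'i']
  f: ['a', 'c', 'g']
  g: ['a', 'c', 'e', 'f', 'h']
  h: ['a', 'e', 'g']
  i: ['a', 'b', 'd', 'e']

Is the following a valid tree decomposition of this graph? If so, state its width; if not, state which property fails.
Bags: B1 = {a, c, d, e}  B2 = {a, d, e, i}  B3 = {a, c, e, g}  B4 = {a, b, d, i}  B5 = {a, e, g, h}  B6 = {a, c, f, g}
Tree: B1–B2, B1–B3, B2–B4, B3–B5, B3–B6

Every vertex of G appears in some bag (union = {a, b, c, d, e, f, g, h, i}); every edge is covered by a bag; and for each vertex v the set of bags containing v is connected in the bag tree. The decomposition is therefore valid. The largest bag has 4 vertices, so the width is 3.

Yes; width 3.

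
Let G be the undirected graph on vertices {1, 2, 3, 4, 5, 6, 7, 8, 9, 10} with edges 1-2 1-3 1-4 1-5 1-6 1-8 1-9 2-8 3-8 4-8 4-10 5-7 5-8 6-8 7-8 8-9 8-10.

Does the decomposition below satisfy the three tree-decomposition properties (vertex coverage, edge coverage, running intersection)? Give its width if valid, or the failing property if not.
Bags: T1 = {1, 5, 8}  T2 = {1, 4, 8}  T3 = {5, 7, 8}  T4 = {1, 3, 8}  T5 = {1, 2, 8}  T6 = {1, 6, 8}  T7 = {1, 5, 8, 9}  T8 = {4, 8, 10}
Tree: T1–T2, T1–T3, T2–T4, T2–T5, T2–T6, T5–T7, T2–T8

No — bags containing vertex 5 are not connected in the tree.

A tree decomposition must satisfy three properties: every vertex lies in some bag; for every edge, both endpoints lie together in some bag; and for every vertex, the bags containing it form a connected subtree. Here bags containing vertex 5 are not connected in the tree, so the decomposition is invalid.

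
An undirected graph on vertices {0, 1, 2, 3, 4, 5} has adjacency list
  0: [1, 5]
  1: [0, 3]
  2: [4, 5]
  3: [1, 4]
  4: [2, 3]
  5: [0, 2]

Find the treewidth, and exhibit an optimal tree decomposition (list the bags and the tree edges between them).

Each bag holds 3 vertices, so the decomposition has width 2, which upper-bounds the treewidth. Since 4–3–1–0–5–2–4 is a cycle in G, G is not acyclic. Forests are exactly the graphs of treewidth ≤ 1, so tw(G) ≥ 2. Therefore the treewidth is 2.

Treewidth 2.
Bags: B1 = {1, 3, 4}  B2 = {0, 1, 4}  B3 = {0, 4, 5}  B4 = {2, 4, 5}
Tree: B1–B2, B2–B3, B3–B4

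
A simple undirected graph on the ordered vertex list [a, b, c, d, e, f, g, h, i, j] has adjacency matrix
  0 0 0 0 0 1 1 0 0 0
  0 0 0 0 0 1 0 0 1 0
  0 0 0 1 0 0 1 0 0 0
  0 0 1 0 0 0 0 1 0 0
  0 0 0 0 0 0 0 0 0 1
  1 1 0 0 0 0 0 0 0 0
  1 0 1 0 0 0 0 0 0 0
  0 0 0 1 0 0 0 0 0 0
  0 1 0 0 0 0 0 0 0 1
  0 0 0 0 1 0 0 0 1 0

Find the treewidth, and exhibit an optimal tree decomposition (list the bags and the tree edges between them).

Treewidth 1.
One such decomposition:
Bags: B1 = {e, j}  B2 = {i, j}  B3 = {b, i}  B4 = {b, f}  B5 = {a, f}  B6 = {a, g}  B7 = {c, g}  B8 = {c, d}  B9 = {d, h}
Tree: B1–B2, B2–B3, B3–B4, B4–B5, B5–B6, B6–B7, B7–B8, B8–B9

Each bag holds 2 vertices, so the decomposition has width 1, which upper-bounds the treewidth. G has an edge, so its treewidth is at least 1. Combining the bounds, tw(G) = 1.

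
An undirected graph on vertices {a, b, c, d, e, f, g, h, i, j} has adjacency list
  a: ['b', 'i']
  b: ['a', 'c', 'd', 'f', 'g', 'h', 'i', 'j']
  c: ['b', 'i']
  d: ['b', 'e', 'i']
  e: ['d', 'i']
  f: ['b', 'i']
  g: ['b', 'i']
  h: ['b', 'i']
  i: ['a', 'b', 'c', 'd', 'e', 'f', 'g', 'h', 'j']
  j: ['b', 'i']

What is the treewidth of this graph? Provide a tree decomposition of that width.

Every bag has size at most 3, so the width is 3 − 1 = 2 and tw(G) ≤ 2. Conversely, {d, e, i} is a clique of size 3, and the vertices of any clique must share a bag in every tree decomposition; so some bag has ≥ 3 vertices and tw(G) ≥ 2. Therefore the treewidth is 2.

Treewidth 2.
Bags: B1 = {b, f, i}  B2 = {b, i, j}  B3 = {b, c, i}  B4 = {b, h, i}  B5 = {b, d, i}  B6 = {d, e, i}  B7 = {a, b, i}  B8 = {b, g, i}
Tree: B1–B2, B2–B3, B1–B4, B4–B5, B5–B6, B2–B7, B3–B8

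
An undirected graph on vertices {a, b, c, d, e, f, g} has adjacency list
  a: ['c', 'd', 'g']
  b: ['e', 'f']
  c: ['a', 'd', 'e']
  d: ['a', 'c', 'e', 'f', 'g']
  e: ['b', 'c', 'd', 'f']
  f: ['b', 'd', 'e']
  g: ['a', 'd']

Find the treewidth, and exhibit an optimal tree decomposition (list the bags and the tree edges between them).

Each bag holds 3 vertices, so the decomposition has width 2, which upper-bounds the treewidth. For the lower bound, the 3 vertices {a, d, g} are pairwise adjacent, and any tree decomposition puts a clique entirely inside one bag — forcing width ≥ 2. The upper and lower bounds meet at 2, so that is the treewidth.

Treewidth 2.
One such decomposition:
Bags: B1 = {c, d, e}  B2 = {a, c, d}  B3 = {d, e, f}  B4 = {b, e, f}  B5 = {a, d, g}
Tree: B1–B2, B1–B3, B3–B4, B2–B5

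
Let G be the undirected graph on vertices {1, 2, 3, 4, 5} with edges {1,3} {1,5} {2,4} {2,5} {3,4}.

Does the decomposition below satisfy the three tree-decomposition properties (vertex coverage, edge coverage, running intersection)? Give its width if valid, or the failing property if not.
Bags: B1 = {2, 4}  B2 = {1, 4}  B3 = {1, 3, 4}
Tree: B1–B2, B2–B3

No — vertex 5 appears in no bag.

A tree decomposition must satisfy three properties: every vertex lies in some bag; for every edge, both endpoints lie together in some bag; and for every vertex, the bags containing it form a connected subtree. Here vertex 5 appears in no bag, so the decomposition is invalid.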